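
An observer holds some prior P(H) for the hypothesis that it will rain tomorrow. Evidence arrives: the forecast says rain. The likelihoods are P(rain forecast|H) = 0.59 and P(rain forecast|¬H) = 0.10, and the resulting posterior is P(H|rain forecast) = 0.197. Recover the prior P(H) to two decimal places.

P(H) = 0.04

In odds form, posterior odds = prior odds × likelihood ratio, so prior odds = posterior odds ÷ LR.
Posterior odds = 0.197/(1−0.197) = 0.2453. LR = 0.59/0.10 = 5.9000.
Prior odds = 0.2453/5.9000 = 0.0416, so P(H) = 0.0416/(1+0.0416) ≈ 0.04.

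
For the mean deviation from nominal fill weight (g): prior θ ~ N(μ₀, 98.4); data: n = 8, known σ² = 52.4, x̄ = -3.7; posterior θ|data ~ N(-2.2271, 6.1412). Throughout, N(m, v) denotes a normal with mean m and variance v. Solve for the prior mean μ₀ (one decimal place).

μ₀ = 19.9

The posterior mean is a precision-weighted average: μ_n = (τ₀μ₀ + τ_data·x̄)/(τ₀+τ_data), with τ₀=1/σ₀² and τ_data=n/σ².
Here τ₀ = 1/98.4 = 0.010163 and τ_data = 8/52.4 = 0.152672, so τ_n = 0.162835.
Rearranging for μ₀: μ₀ = (μ_n·τ_n − τ_data·x̄)/τ₀ = (-2.2271·0.162835 − 0.152672·-3.7) / 0.010163 = 0.202237/0.010163 ≈ 19.9.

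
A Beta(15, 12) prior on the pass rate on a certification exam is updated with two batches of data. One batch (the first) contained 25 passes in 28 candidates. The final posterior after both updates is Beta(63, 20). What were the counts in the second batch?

23 passes and 5 failures

Because Beta–binomial updating is additive in the counts, the combined data contributed (α_post−α_prior, β_post−β_prior) successes and failures.
Total across both batches: 63−15=48 passes, 20−12=8 failures.
Subtract the first batch: 48−25=23 passes and 8−3=5 failures.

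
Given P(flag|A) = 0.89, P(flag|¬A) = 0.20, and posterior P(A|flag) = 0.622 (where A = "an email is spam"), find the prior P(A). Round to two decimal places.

P(A) = 0.27

In odds form, posterior odds = prior odds × likelihood ratio, so prior odds = posterior odds ÷ LR.
Posterior odds = 0.622/(1−0.622) = 1.6455. LR = 0.89/0.20 = 4.4500.
Prior odds = 1.6455/4.4500 = 0.3698, so P(A) = 0.3698/(1+0.3698) ≈ 0.27.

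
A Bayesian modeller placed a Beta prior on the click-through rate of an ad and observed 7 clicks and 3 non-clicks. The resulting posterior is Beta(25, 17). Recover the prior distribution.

Beta(18, 14)

Beta is conjugate to the binomial likelihood: posterior = Beta(α+s, β+f).
So α = 25 − 7 = 18 and β = 17 − 3 = 14.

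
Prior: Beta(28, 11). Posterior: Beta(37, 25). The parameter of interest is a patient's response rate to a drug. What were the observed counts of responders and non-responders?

9 responders and 14 non-responders

Beta is conjugate to the binomial likelihood: posterior = Beta(α+s, β+f).
So s = 37 − 28 = 9 and f = 25 − 11 = 14.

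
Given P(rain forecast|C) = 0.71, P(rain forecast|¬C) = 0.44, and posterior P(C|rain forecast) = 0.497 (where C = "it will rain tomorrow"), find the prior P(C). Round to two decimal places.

P(C) = 0.38

Bayes' rule in odds form gives O(C|E) = O(C)·[P(E|C)/P(E|¬C)], hence O(C) = O(C|E)/LR.
Posterior odds = 0.497/(1−0.497) = 0.9881. LR = 0.71/0.44 = 1.6136.
Prior odds = 0.9881/1.6136 = 0.6124, so P(C) = 0.6124/(1+0.6124) ≈ 0.38.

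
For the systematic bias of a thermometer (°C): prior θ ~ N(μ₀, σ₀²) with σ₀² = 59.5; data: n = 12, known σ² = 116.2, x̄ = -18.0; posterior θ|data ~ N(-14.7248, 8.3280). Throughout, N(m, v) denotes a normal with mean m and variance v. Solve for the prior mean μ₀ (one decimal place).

The posterior mean is a precision-weighted average: μ_n = (τ₀μ₀ + τ_data·x̄)/(τ₀+τ_data), with τ₀=1/σ₀² and τ_data=n/σ².
Here τ₀ = 1/59.5 = 0.016807 and τ_data = 12/116.2 = 0.103270, so τ_n = 0.120077.
Rearranging for μ₀: μ₀ = (μ_n·τ_n − τ_data·x̄)/τ₀ = (-14.7248·0.120077 − 0.103270·-18.0) / 0.016807 = 0.090750/0.016807 ≈ 5.4.

μ₀ = 5.4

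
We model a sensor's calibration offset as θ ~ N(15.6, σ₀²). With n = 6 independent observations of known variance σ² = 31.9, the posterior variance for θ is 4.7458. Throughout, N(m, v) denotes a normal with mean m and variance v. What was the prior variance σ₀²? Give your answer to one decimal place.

For the Normal–Normal model with known σ², precisions add: τ_n = τ₀ + n/σ².
So 1/σ₀² = 1/4.7458 − 6/31.9 = 0.210713 − 0.188088 = 0.022625.
Hence σ₀² = 1/0.022625 ≈ 44.2.

σ₀² = 44.2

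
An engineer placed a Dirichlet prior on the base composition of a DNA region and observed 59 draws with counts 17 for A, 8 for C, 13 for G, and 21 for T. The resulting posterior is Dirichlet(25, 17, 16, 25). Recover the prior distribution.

For a Dirichlet(α) prior with multinomial counts c, the posterior is Dirichlet(α + c) componentwise.
Subtract each count from the matching posterior parameter: 25−17=8, 17−8=9, 16−13=3, 25−21=4.

Dirichlet(8, 9, 3, 4)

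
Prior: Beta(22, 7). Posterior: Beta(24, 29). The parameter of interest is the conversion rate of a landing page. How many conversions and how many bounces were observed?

Beta is conjugate to the binomial likelihood: posterior = Beta(α+s, β+f).
Match parameters: s=24−22=2, f=29−7=22.

2 conversions and 22 bounces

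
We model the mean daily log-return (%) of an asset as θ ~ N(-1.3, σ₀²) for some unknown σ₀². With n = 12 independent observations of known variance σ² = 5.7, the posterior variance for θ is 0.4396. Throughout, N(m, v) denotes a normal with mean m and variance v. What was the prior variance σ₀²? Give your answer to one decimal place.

For the Normal–Normal model with known σ², precisions add: τ_n = τ₀ + n/σ².
So 1/σ₀² = 1/0.4396 − 12/5.7 = 2.274795 − 2.105263 = 0.169532.
Hence σ₀² = 1/0.169532 ≈ 5.9.

σ₀² = 5.9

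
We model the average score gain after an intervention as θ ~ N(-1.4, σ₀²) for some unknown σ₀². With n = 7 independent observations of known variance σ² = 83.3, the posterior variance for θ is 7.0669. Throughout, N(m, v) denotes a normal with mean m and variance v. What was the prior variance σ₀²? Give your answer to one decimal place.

Posterior precision equals prior precision plus data precision: 1/σ_n² = 1/σ₀² + n/σ².
So 1/σ₀² = 1/7.0669 − 7/83.3 = 0.141505 − 0.084034 = 0.057471.
Hence σ₀² = 1/0.057471 ≈ 17.4.

σ₀² = 17.4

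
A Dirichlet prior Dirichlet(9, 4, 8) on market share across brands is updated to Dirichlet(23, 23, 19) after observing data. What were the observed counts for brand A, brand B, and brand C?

counts (14, 19, 11)

For a Dirichlet(α) prior with multinomial counts c, the posterior is Dirichlet(α + c) componentwise.
Counts are posterior − prior componentwise: 23−9=14, 23−4=19, 19−8=11.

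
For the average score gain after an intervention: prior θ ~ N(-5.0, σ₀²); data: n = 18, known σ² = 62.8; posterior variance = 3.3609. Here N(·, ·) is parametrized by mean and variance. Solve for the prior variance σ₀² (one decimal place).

Posterior precision equals prior precision plus data precision: 1/σ_n² = 1/σ₀² + n/σ².
So 1/σ₀² = 1/3.3609 − 18/62.8 = 0.297539 − 0.286624 = 0.010915.
Hence σ₀² = 1/0.010915 ≈ 91.6.

σ₀² = 91.6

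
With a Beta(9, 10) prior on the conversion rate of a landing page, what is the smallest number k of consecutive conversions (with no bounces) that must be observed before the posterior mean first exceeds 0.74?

After k conversions and 0 bounces the posterior is Beta(9+k, 10), with mean (9+k)/(9+10+k).
Set (9+k)/(19+k) > 0.74 and solve: k > (0.74·19 − 9)/(1 − 0.74) = 19.462.
The smallest integer exceeding 19.462 is 20, and checking k=20: (29)/(39) = 0.7436 > 0.74.

k = 20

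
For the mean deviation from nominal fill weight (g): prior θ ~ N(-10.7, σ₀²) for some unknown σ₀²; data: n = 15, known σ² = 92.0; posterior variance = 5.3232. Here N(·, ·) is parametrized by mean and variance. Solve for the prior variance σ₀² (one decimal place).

σ₀² = 40.3

For the Normal–Normal model with known σ², precisions add: τ_n = τ₀ + n/σ².
So 1/σ₀² = 1/5.3232 − 15/92.0 = 0.187857 − 0.163043 = 0.024814.
Hence σ₀² = 1/0.024814 ≈ 40.3.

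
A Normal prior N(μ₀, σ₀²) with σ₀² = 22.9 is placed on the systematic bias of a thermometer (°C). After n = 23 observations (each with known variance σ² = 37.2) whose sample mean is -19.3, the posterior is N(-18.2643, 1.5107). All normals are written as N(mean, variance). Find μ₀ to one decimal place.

The posterior mean is a precision-weighted average: μ_n = (τ₀μ₀ + τ_data·x̄)/(τ₀+τ_data), with τ₀=1/σ₀² and τ_data=n/σ².
Here τ₀ = 1/22.9 = 0.043668 and τ_data = 23/37.2 = 0.618280, so τ_n = 0.661948.
Rearranging for μ₀: μ₀ = (μ_n·τ_n − τ_data·x̄)/τ₀ = (-18.2643·0.661948 − 0.618280·-19.3) / 0.043668 = -0.157213/0.043668 ≈ -3.6.

μ₀ = -3.6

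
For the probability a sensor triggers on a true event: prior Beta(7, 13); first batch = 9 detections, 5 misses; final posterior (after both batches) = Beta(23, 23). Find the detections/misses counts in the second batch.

Because Beta–binomial updating is additive in the counts, the combined data contributed (α_post−α_prior, β_post−β_prior) successes and failures.
Total across both batches: 23−7=16 detections, 23−13=10 misses.
Subtract the first batch: 16−9=7 detections and 10−5=5 misses.

7 detections and 5 misses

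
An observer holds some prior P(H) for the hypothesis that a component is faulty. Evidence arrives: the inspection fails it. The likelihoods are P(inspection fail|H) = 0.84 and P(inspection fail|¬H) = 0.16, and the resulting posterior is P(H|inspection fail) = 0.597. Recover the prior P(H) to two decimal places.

P(H) = 0.22

Bayes' rule in odds form gives O(H|E) = O(H)·[P(E|H)/P(E|¬H)], hence O(H) = O(H|E)/LR.
Posterior odds = 0.597/(1−0.597) = 1.4814. LR = 0.84/0.16 = 5.2500.
Prior odds = 1.4814/5.2500 = 0.2822, so P(H) = 0.2822/(1+0.2822) ≈ 0.22.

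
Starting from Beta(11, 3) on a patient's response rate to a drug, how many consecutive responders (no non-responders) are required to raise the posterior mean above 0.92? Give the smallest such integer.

k = 24

After k responders and 0 non-responders the posterior is Beta(11+k, 3), with mean (11+k)/(11+3+k).
Set (11+k)/(14+k) > 0.92 and solve: k > (0.92·14 − 11)/(1 − 0.92) = 23.500.
The smallest integer exceeding 23.500 is 24, and checking k=24: (35)/(38) = 0.9211 > 0.92.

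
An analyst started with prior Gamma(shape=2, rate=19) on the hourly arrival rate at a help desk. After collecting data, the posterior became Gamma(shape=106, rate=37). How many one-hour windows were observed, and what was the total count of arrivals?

A Gamma(α, β) prior (rate parametrization) on a Poisson rate with n observations summing to S gives posterior Gamma(α+S, β+n).
Matching: Σxᵢ = 106 − 2 = 104 and n = 37 − 19 = 18.

n = 18 one-hour windows with total 104 arrivals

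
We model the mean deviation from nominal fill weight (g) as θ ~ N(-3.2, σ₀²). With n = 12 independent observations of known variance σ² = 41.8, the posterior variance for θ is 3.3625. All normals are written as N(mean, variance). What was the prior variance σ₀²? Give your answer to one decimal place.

σ₀² = 96.9

Posterior precision equals prior precision plus data precision: 1/σ_n² = 1/σ₀² + n/σ².
So 1/σ₀² = 1/3.3625 − 12/41.8 = 0.297398 − 0.287081 = 0.010317.
Hence σ₀² = 1/0.010317 ≈ 96.9.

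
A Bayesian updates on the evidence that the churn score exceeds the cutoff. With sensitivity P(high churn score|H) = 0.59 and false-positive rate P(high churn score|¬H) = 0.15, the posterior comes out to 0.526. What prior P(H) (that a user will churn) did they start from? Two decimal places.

Bayes' rule in odds form gives O(H|E) = O(H)·[P(E|H)/P(E|¬H)], hence O(H) = O(H|E)/LR.
Posterior odds = 0.526/(1−0.526) = 1.1097. LR = 0.59/0.15 = 3.9333.
Prior odds = 1.1097/3.9333 = 0.2821, so P(H) = 0.2821/(1+0.2821) ≈ 0.22.

P(H) = 0.22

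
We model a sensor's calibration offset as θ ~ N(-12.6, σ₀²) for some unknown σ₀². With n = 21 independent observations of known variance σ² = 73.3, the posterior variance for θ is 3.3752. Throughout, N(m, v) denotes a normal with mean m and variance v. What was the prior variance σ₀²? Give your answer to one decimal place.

σ₀² = 102.2

Posterior precision equals prior precision plus data precision: 1/σ_n² = 1/σ₀² + n/σ².
So 1/σ₀² = 1/3.3752 − 21/73.3 = 0.296279 − 0.286494 = 0.009785.
Hence σ₀² = 1/0.009785 ≈ 102.2.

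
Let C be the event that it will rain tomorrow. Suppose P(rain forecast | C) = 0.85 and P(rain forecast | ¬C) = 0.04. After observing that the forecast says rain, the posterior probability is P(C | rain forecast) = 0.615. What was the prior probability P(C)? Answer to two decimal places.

P(C) = 0.07

In odds form, posterior odds = prior odds × likelihood ratio, so prior odds = posterior odds ÷ LR.
Posterior odds = 0.615/(1−0.615) = 1.5974. LR = 0.85/0.04 = 21.2500.
Prior odds = 1.5974/21.2500 = 0.0752, so P(C) = 0.0752/(1+0.0752) ≈ 0.07.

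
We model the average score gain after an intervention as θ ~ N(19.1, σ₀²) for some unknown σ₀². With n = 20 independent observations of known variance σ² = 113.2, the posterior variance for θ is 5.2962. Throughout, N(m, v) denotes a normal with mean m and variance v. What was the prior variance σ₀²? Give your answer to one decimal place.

Posterior precision equals prior precision plus data precision: 1/σ_n² = 1/σ₀² + n/σ².
So 1/σ₀² = 1/5.2962 − 20/113.2 = 0.188815 − 0.176678 = 0.012137.
Hence σ₀² = 1/0.012137 ≈ 82.4.

σ₀² = 82.4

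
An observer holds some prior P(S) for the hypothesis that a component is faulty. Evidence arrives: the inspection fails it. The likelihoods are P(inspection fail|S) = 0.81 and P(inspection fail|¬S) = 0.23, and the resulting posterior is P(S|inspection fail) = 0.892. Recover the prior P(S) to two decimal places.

P(S) = 0.70

Bayes' rule in odds form gives O(S|E) = O(S)·[P(E|S)/P(E|¬S)], hence O(S) = O(S|E)/LR.
Posterior odds = 0.892/(1−0.892) = 8.2593. LR = 0.81/0.23 = 3.5217.
Prior odds = 8.2593/3.5217 = 2.3453, so P(S) = 2.3453/(1+2.3453) ≈ 0.70.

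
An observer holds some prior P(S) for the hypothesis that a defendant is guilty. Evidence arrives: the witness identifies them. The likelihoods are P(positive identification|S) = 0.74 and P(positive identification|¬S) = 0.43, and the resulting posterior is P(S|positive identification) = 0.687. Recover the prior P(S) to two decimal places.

P(S) = 0.56

Bayes' rule in odds form gives O(S|E) = O(S)·[P(E|S)/P(E|¬S)], hence O(S) = O(S|E)/LR.
Posterior odds = 0.687/(1−0.687) = 2.1949. LR = 0.74/0.43 = 1.7209.
Prior odds = 2.1949/1.7209 = 1.2754, so P(S) = 1.2754/(1+1.2754) ≈ 0.56.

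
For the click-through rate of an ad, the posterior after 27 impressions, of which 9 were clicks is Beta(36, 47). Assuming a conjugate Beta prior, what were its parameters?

Beta(27, 29)

Beta is conjugate to the binomial likelihood: posterior = Beta(a+s, b+f).
So a = 36 − 9 = 27 and b = 47 − 18 = 29.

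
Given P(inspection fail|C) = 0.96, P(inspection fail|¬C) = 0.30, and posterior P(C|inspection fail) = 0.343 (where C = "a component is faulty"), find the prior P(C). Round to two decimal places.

P(C) = 0.14

Bayes' rule in odds form gives O(C|E) = O(C)·[P(E|C)/P(E|¬C)], hence O(C) = O(C|E)/LR.
Posterior odds = 0.343/(1−0.343) = 0.5221. LR = 0.96/0.30 = 3.2000.
Prior odds = 0.5221/3.2000 = 0.1632, so P(C) = 0.1632/(1+0.1632) ≈ 0.14.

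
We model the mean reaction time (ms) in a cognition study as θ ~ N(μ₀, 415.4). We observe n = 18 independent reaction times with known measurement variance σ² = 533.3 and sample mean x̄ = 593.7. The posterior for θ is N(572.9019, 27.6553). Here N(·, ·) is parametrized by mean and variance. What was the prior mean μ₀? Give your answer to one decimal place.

μ₀ = 281.3

With known observation variance, the Normal–Normal posterior has precision τ_n = τ₀ + n/σ² and mean μ_n = (τ₀μ₀ + (n/σ²)x̄)/τ_n.
Here τ₀ = 1/415.4 = 0.002407 and τ_data = 18/533.3 = 0.033752, so τ_n = 0.036159.
Rearranging for μ₀: μ₀ = (μ_n·τ_n − τ_data·x̄)/τ₀ = (572.9019·0.036159 − 0.033752·593.7) / 0.002407 = 0.676997/0.002407 ≈ 281.3.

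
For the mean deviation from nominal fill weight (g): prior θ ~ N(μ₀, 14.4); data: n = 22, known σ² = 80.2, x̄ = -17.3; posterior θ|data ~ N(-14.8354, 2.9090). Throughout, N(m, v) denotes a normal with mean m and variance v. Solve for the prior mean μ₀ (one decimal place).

The posterior mean is a precision-weighted average: μ_n = (τ₀μ₀ + τ_data·x̄)/(τ₀+τ_data), with τ₀=1/σ₀² and τ_data=n/σ².
Here τ₀ = 1/14.4 = 0.069444 and τ_data = 22/80.2 = 0.274314, so τ_n = 0.343758.
Rearranging for μ₀: μ₀ = (μ_n·τ_n − τ_data·x̄)/τ₀ = (-14.8354·0.343758 − 0.274314·-17.3) / 0.069444 = -0.354155/0.069444 ≈ -5.1.

μ₀ = -5.1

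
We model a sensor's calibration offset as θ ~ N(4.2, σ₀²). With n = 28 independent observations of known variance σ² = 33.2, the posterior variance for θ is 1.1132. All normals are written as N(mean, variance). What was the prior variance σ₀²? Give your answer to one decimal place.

σ₀² = 18.2

Posterior precision equals prior precision plus data precision: 1/σ_n² = 1/σ₀² + n/σ².
So 1/σ₀² = 1/1.1132 − 28/33.2 = 0.898311 − 0.843373 = 0.054938.
Hence σ₀² = 1/0.054938 ≈ 18.2.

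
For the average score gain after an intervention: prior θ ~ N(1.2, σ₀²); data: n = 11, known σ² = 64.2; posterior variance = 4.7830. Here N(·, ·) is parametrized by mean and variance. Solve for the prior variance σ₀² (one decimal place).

σ₀² = 26.5

Posterior precision equals prior precision plus data precision: 1/σ_n² = 1/σ₀² + n/σ².
So 1/σ₀² = 1/4.7830 − 11/64.2 = 0.209074 − 0.171340 = 0.037734.
Hence σ₀² = 1/0.037734 ≈ 26.5.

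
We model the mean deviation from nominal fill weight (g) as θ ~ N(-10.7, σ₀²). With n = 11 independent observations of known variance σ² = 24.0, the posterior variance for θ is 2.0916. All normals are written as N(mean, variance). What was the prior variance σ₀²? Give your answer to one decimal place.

σ₀² = 50.6

Posterior precision equals prior precision plus data precision: 1/σ_n² = 1/σ₀² + n/σ².
So 1/σ₀² = 1/2.0916 − 11/24.0 = 0.478103 − 0.458333 = 0.019770.
Hence σ₀² = 1/0.019770 ≈ 50.6.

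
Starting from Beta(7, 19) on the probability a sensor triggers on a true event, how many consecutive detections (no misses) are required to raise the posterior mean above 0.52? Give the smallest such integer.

After k detections and 0 misses the posterior is Beta(7+k, 19), with mean (7+k)/(7+19+k).
Set (7+k)/(26+k) > 0.52 and solve: k > (0.52·26 − 7)/(1 − 0.52) = 13.583.
The smallest integer exceeding 13.583 is 14.

k = 14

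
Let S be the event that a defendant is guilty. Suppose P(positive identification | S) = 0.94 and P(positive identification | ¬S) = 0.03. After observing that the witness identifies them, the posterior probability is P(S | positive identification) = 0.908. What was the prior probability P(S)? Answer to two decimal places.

P(S) = 0.24

In odds form, posterior odds = prior odds × likelihood ratio, so prior odds = posterior odds ÷ LR.
Posterior odds = 0.908/(1−0.908) = 9.8696. LR = 0.94/0.03 = 31.3333.
Prior odds = 9.8696/31.3333 = 0.3150, so P(S) = 0.3150/(1+0.3150) ≈ 0.24.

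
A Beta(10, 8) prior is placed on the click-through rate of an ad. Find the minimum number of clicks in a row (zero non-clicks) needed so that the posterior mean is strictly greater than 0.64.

After k clicks and 0 non-clicks the posterior is Beta(10+k, 8), with mean (10+k)/(10+8+k).
Set (10+k)/(18+k) > 0.64 and solve: k > (0.64·18 − 10)/(1 − 0.64) = 4.222.
The smallest integer exceeding 4.222 is 5, and checking k=5: (15)/(23) = 0.6522 > 0.64.

k = 5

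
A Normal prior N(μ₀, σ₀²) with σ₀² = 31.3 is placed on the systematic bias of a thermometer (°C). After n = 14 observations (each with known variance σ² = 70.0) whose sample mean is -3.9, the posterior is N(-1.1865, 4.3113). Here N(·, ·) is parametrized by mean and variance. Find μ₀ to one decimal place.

With known observation variance, the Normal–Normal posterior has precision τ_n = τ₀ + n/σ² and mean μ_n = (τ₀μ₀ + (n/σ²)x̄)/τ_n.
Here τ₀ = 1/31.3 = 0.031949 and τ_data = 14/70.0 = 0.200000, so τ_n = 0.231949.
Rearranging for μ₀: μ₀ = (μ_n·τ_n − τ_data·x̄)/τ₀ = (-1.1865·0.231949 − 0.200000·-3.9) / 0.031949 = 0.504793/0.031949 ≈ 15.8.

μ₀ = 15.8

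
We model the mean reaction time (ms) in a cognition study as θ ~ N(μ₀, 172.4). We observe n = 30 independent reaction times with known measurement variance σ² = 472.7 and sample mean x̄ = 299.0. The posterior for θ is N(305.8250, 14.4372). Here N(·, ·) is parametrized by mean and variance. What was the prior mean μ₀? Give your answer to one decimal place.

The posterior mean is a precision-weighted average: μ_n = (τ₀μ₀ + τ_data·x̄)/(τ₀+τ_data), with τ₀=1/σ₀² and τ_data=n/σ².
Here τ₀ = 1/172.4 = 0.005800 and τ_data = 30/472.7 = 0.063465, so τ_n = 0.069265.
Rearranging for μ₀: μ₀ = (μ_n·τ_n − τ_data·x̄)/τ₀ = (305.8250·0.069265 − 0.063465·299.0) / 0.005800 = 2.206934/0.005800 ≈ 380.5.

μ₀ = 380.5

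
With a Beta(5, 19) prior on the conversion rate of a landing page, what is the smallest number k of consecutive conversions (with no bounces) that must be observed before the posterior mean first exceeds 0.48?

k = 13

After k conversions and 0 bounces the posterior is Beta(5+k, 19), with mean (5+k)/(5+19+k).
Set (5+k)/(24+k) > 0.48 and solve: k > (0.48·24 − 5)/(1 − 0.48) = 12.538.
The smallest integer exceeding 12.538 is 13, and checking k=13: (18)/(37) = 0.4865 > 0.48.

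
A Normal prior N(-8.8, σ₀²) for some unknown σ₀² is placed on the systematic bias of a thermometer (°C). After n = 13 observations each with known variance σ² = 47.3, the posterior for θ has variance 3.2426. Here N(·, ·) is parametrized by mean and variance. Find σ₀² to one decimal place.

Posterior precision equals prior precision plus data precision: 1/σ_n² = 1/σ₀² + n/σ².
So 1/σ₀² = 1/3.2426 − 13/47.3 = 0.308394 − 0.274841 = 0.033553.
Hence σ₀² = 1/0.033553 ≈ 29.8.

σ₀² = 29.8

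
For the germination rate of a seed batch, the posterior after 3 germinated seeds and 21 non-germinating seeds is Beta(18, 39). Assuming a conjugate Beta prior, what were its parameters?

Beta is conjugate to the binomial likelihood: posterior = Beta(a+s, b+f).
So a = 18 − 3 = 15 and b = 39 − 21 = 18.

Beta(15, 18)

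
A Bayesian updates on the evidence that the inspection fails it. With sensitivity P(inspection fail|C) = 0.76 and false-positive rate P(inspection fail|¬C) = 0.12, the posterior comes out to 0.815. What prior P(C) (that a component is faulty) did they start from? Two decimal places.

In odds form, posterior odds = prior odds × likelihood ratio, so prior odds = posterior odds ÷ LR.
Posterior odds = 0.815/(1−0.815) = 4.4054. LR = 0.76/0.12 = 6.3333.
Prior odds = 4.4054/6.3333 = 0.6956, so P(C) = 0.6956/(1+0.6956) ≈ 0.41.

P(C) = 0.41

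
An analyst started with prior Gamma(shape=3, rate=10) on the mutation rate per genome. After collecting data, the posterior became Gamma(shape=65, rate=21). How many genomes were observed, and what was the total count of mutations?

Gamma–Poisson conjugacy: posterior shape = α + Σxᵢ, posterior rate = β + n.
Matching: Σxᵢ = 65 − 3 = 62 and n = 21 − 10 = 11.

n = 11 genomes with total 62 mutations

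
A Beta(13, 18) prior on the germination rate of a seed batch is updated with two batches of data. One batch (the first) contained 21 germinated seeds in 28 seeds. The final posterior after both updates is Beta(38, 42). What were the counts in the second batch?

Sequential conjugate updates are equivalent to a single update on the pooled data, so total successes = posterior α − prior α and total failures = posterior β − prior β.
Total across both batches: 38−13=25 germinated seeds, 42−18=24 non-germinating seeds.
Subtract the first batch: 25−21=4 germinated seeds and 24−7=17 non-germinating seeds.

4 germinated seeds and 17 non-germinating seeds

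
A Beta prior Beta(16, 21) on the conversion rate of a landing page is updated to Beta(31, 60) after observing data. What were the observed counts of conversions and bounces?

Beta is conjugate to the binomial likelihood: posterior = Beta(α+s, β+f).
So s = 31 − 16 = 15 and f = 60 − 21 = 39.

15 conversions and 39 bounces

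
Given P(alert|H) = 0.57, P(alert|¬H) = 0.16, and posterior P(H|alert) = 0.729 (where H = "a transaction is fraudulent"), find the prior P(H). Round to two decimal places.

In odds form, posterior odds = prior odds × likelihood ratio, so prior odds = posterior odds ÷ LR.
Posterior odds = 0.729/(1−0.729) = 2.6900. LR = 0.57/0.16 = 3.5625.
Prior odds = 2.6900/3.5625 = 0.7551, so P(H) = 0.7551/(1+0.7551) ≈ 0.43.

P(H) = 0.43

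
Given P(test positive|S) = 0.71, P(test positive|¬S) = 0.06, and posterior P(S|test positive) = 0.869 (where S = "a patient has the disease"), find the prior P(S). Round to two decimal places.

P(S) = 0.36

Bayes' rule in odds form gives O(S|E) = O(S)·[P(E|S)/P(E|¬S)], hence O(S) = O(S|E)/LR.
Posterior odds = 0.869/(1−0.869) = 6.6336. LR = 0.71/0.06 = 11.8333.
Prior odds = 6.6336/11.8333 = 0.5606, so P(S) = 0.5606/(1+0.5606) ≈ 0.36.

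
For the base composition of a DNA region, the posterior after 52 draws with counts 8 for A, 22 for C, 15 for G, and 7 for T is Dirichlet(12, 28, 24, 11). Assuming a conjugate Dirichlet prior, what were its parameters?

For a Dirichlet(α) prior with multinomial counts c, the posterior is Dirichlet(α + c) componentwise.
Subtract each count from the matching posterior parameter: 12−8=4, 28−22=6, 24−15=9, 11−7=4.

Dirichlet(4, 6, 9, 4)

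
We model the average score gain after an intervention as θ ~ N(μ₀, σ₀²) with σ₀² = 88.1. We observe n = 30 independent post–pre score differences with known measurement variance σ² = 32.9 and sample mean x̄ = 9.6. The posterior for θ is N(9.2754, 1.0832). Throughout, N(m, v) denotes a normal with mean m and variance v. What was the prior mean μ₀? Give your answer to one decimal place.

With known observation variance, the Normal–Normal posterior has precision τ_n = τ₀ + n/σ² and mean μ_n = (τ₀μ₀ + (n/σ²)x̄)/τ_n.
Here τ₀ = 1/88.1 = 0.011351 and τ_data = 30/32.9 = 0.911854, so τ_n = 0.923205.
Rearranging for μ₀: μ₀ = (μ_n·τ_n − τ_data·x̄)/τ₀ = (9.2754·0.923205 − 0.911854·9.6) / 0.011351 = -0.190703/0.011351 ≈ -16.8.

μ₀ = -16.8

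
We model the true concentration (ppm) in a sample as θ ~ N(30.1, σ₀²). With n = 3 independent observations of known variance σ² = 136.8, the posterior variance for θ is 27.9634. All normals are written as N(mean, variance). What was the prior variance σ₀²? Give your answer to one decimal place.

σ₀² = 72.3

Posterior precision equals prior precision plus data precision: 1/σ_n² = 1/σ₀² + n/σ².
So 1/σ₀² = 1/27.9634 − 3/136.8 = 0.035761 − 0.021930 = 0.013831.
Hence σ₀² = 1/0.013831 ≈ 72.3.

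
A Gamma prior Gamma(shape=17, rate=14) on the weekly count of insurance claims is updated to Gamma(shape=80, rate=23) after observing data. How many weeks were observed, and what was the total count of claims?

n = 9 weeks with total 63 claims

Gamma–Poisson conjugacy: posterior shape = α + Σxᵢ, posterior rate = β + n.
Matching: Σxᵢ = 80 − 17 = 63 and n = 23 − 14 = 9.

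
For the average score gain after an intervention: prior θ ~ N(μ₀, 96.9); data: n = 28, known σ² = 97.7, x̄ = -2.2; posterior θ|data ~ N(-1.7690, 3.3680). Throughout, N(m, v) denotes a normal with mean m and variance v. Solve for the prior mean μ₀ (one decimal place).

With known observation variance, the Normal–Normal posterior has precision τ_n = τ₀ + n/σ² and mean μ_n = (τ₀μ₀ + (n/σ²)x̄)/τ_n.
Here τ₀ = 1/96.9 = 0.010320 and τ_data = 28/97.7 = 0.286592, so τ_n = 0.296912.
Rearranging for μ₀: μ₀ = (μ_n·τ_n − τ_data·x̄)/τ₀ = (-1.7690·0.296912 − 0.286592·-2.2) / 0.010320 = 0.105265/0.010320 ≈ 10.2.

μ₀ = 10.2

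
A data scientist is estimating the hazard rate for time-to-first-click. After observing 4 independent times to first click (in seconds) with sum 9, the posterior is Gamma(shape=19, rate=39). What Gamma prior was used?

Gamma–exponential conjugacy: posterior shape = α + n, posterior rate = β + Σtᵢ.
So α = 19 − 4 = 15 and β = 39 − 9 = 30.

Gamma(shape=15, rate=30)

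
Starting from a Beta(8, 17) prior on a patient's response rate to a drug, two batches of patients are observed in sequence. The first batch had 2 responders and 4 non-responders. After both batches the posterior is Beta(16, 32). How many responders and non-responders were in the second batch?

Because Beta–binomial updating is additive in the counts, the combined data contributed (α_post−α_prior, β_post−β_prior) successes and failures.
Total across both batches: 16−8=8 responders, 32−17=15 non-responders.
Subtract the first batch: 8−2=6 responders and 15−4=11 non-responders.

6 responders and 11 non-responders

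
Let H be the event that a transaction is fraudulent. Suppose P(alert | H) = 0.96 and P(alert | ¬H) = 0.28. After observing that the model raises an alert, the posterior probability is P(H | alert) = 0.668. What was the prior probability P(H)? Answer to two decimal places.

In odds form, posterior odds = prior odds × likelihood ratio, so prior odds = posterior odds ÷ LR.
Posterior odds = 0.668/(1−0.668) = 2.0120. LR = 0.96/0.28 = 3.4286.
Prior odds = 2.0120/3.4286 = 0.5868, so P(H) = 0.5868/(1+0.5868) ≈ 0.37.

P(H) = 0.37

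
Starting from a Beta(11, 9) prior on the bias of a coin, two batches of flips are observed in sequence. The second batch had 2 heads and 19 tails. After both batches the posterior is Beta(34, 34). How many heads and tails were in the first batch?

Because Beta–binomial updating is additive in the counts, the combined data contributed (α_post−α_prior, β_post−β_prior) successes and failures.
Total across both batches: 34−11=23 heads, 34−9=25 tails.
Subtract the second batch: 23−2=21 heads and 25−19=6 tails.

21 heads and 6 tails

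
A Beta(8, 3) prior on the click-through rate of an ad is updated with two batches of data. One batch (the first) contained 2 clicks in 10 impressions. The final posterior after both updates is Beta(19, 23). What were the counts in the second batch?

9 clicks and 12 non-clicks

Sequential conjugate updates are equivalent to a single update on the pooled data, so total successes = posterior α − prior α and total failures = posterior β − prior β.
Total across both batches: 19−8=11 clicks, 23−3=20 non-clicks.
Subtract the first batch: 11−2=9 clicks and 20−8=12 non-clicks.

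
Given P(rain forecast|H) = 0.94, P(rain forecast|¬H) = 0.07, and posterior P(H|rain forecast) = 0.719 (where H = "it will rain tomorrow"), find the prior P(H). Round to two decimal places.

Bayes' rule in odds form gives O(H|E) = O(H)·[P(E|H)/P(E|¬H)], hence O(H) = O(H|E)/LR.
Posterior odds = 0.719/(1−0.719) = 2.5587. LR = 0.94/0.07 = 13.4286.
Prior odds = 2.5587/13.4286 = 0.1905, so P(H) = 0.1905/(1+0.1905) ≈ 0.16.

P(H) = 0.16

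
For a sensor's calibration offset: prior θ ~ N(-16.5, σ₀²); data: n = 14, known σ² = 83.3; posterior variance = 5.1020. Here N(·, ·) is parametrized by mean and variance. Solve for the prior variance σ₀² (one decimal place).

σ₀² = 35.8

Posterior precision equals prior precision plus data precision: 1/σ_n² = 1/σ₀² + n/σ².
So 1/σ₀² = 1/5.1020 − 14/83.3 = 0.196002 − 0.168067 = 0.027935.
Hence σ₀² = 1/0.027935 ≈ 35.8.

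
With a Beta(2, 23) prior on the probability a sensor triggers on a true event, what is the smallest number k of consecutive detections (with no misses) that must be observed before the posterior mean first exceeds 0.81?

After k detections and 0 misses the posterior is Beta(2+k, 23), with mean (2+k)/(2+23+k).
Set (2+k)/(25+k) > 0.81 and solve: k > (0.81·25 − 2)/(1 − 0.81) = 96.053.
The smallest integer exceeding 96.053 is 97, and checking k=97: (99)/(122) = 0.8115 > 0.81.

k = 97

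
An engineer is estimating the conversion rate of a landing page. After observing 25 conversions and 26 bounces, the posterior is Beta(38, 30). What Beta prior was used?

Beta is conjugate to the binomial likelihood: posterior = Beta(a+s, b+f).
Subtract the data counts: 38−25=13, 30−26=4.

Beta(13, 4)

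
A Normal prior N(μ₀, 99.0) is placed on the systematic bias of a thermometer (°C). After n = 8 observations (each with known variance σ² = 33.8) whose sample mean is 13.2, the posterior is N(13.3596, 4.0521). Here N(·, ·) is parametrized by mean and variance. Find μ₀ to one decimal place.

The posterior mean is a precision-weighted average: μ_n = (τ₀μ₀ + τ_data·x̄)/(τ₀+τ_data), with τ₀=1/σ₀² and τ_data=n/σ².
Here τ₀ = 1/99.0 = 0.010101 and τ_data = 8/33.8 = 0.236686, so τ_n = 0.246787.
Rearranging for μ₀: μ₀ = (μ_n·τ_n − τ_data·x̄)/τ₀ = (13.3596·0.246787 − 0.236686·13.2) / 0.010101 = 0.172720/0.010101 ≈ 17.1.

μ₀ = 17.1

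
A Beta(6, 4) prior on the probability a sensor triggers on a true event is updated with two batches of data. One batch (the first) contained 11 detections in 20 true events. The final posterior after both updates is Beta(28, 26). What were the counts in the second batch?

11 detections and 13 misses

Because Beta–binomial updating is additive in the counts, the combined data contributed (α_post−α_prior, β_post−β_prior) successes and failures.
Total across both batches: 28−6=22 detections, 26−4=22 misses.
Subtract the first batch: 22−11=11 detections and 22−9=13 misses.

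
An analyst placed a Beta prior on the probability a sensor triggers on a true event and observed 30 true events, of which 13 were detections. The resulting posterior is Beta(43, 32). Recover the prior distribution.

Beta(30, 15)

A Beta(α, β) prior with s successes and f failures in binomial data gives a Beta(α+s, β+f) posterior.
Subtract the data counts: 43−13=30, 32−17=15.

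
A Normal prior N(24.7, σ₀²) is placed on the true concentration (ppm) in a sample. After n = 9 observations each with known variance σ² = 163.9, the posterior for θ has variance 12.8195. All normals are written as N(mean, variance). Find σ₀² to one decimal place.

σ₀² = 43.3

Posterior precision equals prior precision plus data precision: 1/σ_n² = 1/σ₀² + n/σ².
So 1/σ₀² = 1/12.8195 − 9/163.9 = 0.078006 − 0.054912 = 0.023094.
Hence σ₀² = 1/0.023094 ≈ 43.3.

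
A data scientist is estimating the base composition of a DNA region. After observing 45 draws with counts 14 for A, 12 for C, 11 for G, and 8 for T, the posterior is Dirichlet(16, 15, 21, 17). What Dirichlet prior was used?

Dirichlet(2, 3, 10, 9)

For a Dirichlet(α) prior with multinomial counts c, the posterior is Dirichlet(α + c) componentwise.
Subtract each count from the matching posterior parameter: 16−14=2, 15−12=3, 21−11=10, 17−8=9.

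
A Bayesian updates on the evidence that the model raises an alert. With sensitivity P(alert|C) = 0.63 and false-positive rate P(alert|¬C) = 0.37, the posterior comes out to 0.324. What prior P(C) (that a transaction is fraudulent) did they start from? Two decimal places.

P(C) = 0.22

Bayes' rule in odds form gives O(C|E) = O(C)·[P(E|C)/P(E|¬C)], hence O(C) = O(C|E)/LR.
Posterior odds = 0.324/(1−0.324) = 0.4793. LR = 0.63/0.37 = 1.7027.
Prior odds = 0.4793/1.7027 = 0.2815, so P(C) = 0.2815/(1+0.2815) ≈ 0.22.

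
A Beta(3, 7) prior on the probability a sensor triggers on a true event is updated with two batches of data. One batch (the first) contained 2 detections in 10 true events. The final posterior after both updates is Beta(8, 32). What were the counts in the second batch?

Because Beta–binomial updating is additive in the counts, the combined data contributed (α_post−α_prior, β_post−β_prior) successes and failures.
Total across both batches: 8−3=5 detections, 32−7=25 misses.
Subtract the first batch: 5−2=3 detections and 25−8=17 misses.

3 detections and 17 misses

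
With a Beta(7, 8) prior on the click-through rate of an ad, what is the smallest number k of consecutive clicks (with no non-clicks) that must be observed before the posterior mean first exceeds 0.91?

k = 74

After k clicks and 0 non-clicks the posterior is Beta(7+k, 8), with mean (7+k)/(7+8+k).
Set (7+k)/(15+k) > 0.91 and solve: k > (0.91·15 − 7)/(1 − 0.91) = 73.889.
The smallest integer exceeding 73.889 is 74.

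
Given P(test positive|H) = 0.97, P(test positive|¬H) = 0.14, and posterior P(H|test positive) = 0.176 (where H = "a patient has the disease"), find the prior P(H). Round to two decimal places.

P(H) = 0.03

In odds form, posterior odds = prior odds × likelihood ratio, so prior odds = posterior odds ÷ LR.
Posterior odds = 0.176/(1−0.176) = 0.2136. LR = 0.97/0.14 = 6.9286.
Prior odds = 0.2136/6.9286 = 0.0308, so P(H) = 0.0308/(1+0.0308) ≈ 0.03.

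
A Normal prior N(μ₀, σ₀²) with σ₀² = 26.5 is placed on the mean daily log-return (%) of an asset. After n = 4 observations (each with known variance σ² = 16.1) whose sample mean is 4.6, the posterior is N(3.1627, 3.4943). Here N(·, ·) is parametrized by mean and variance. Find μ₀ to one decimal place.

With known observation variance, the Normal–Normal posterior has precision τ_n = τ₀ + n/σ² and mean μ_n = (τ₀μ₀ + (n/σ²)x̄)/τ_n.
Here τ₀ = 1/26.5 = 0.037736 and τ_data = 4/16.1 = 0.248447, so τ_n = 0.286183.
Rearranging for μ₀: μ₀ = (μ_n·τ_n − τ_data·x̄)/τ₀ = (3.1627·0.286183 − 0.248447·4.6) / 0.037736 = -0.237745/0.037736 ≈ -6.3.

μ₀ = -6.3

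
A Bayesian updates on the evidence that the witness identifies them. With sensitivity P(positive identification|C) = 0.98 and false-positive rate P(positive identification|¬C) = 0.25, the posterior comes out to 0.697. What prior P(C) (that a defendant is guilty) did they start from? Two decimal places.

P(C) = 0.37

Bayes' rule in odds form gives O(C|E) = O(C)·[P(E|C)/P(E|¬C)], hence O(C) = O(C|E)/LR.
Posterior odds = 0.697/(1−0.697) = 2.3003. LR = 0.98/0.25 = 3.9200.
Prior odds = 2.3003/3.9200 = 0.5868, so P(C) = 0.5868/(1+0.5868) ≈ 0.37.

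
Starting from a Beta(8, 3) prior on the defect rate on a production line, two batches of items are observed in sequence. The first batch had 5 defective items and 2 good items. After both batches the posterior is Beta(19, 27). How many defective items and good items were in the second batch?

6 defective items and 22 good items

Sequential conjugate updates are equivalent to a single update on the pooled data, so total successes = posterior α − prior α and total failures = posterior β − prior β.
Total across both batches: 19−8=11 defective items, 27−3=24 good items.
Subtract the first batch: 11−5=6 defective items and 24−2=22 good items.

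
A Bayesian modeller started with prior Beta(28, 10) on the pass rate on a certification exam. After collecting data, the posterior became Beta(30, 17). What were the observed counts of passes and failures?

2 passes and 7 failures

Under Beta–binomial conjugacy the posterior parameters are (α+s, β+f).
Match parameters: s=30−28=2, f=17−10=7.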